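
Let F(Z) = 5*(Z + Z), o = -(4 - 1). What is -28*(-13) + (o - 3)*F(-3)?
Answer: 544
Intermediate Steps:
o = -3 (o = -1*3 = -3)
F(Z) = 10*Z (F(Z) = 5*(2*Z) = 10*Z)
-28*(-13) + (o - 3)*F(-3) = -28*(-13) + (-3 - 3)*(10*(-3)) = 364 - 6*(-30) = 364 + 180 = 544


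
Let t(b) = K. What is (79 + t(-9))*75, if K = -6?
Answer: 5475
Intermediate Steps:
t(b) = -6
(79 + t(-9))*75 = (79 - 6)*75 = 73*75 = 5475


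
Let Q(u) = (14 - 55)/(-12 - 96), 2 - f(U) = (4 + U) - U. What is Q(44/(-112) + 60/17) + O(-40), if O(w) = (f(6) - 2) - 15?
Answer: -2011/108 ≈ -18.620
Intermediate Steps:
f(U) = -2 (f(U) = 2 - ((4 + U) - U) = 2 - 1*4 = 2 - 4 = -2)
O(w) = -19 (O(w) = (-2 - 2) - 15 = -4 - 15 = -19)
Q(u) = 41/108 (Q(u) = -41/(-108) = -41*(-1/108) = 41/108)
Q(44/(-112) + 60/17) + O(-40) = 41/108 - 19 = -2011/108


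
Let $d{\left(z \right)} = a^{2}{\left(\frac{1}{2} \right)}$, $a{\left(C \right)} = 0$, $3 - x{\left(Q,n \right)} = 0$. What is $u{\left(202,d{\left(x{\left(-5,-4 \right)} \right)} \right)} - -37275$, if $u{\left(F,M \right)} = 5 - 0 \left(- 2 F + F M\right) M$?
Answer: $37280$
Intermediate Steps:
$x{\left(Q,n \right)} = 3$ ($x{\left(Q,n \right)} = 3 - 0 = 3 + 0 = 3$)
$d{\left(z \right)} = 0$ ($d{\left(z \right)} = 0^{2} = 0$)
$u{\left(F,M \right)} = 5$ ($u{\left(F,M \right)} = 5 - 0 M = 5 - 0 = 5 + 0 = 5$)
$u{\left(202,d{\left(x{\left(-5,-4 \right)} \right)} \right)} - -37275 = 5 - -37275 = 5 + 37275 = 37280$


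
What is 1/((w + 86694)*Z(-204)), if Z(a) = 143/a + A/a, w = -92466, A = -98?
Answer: 17/21645 ≈ 0.00078540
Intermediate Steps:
Z(a) = 45/a (Z(a) = 143/a - 98/a = 45/a)
1/((w + 86694)*Z(-204)) = 1/((-92466 + 86694)*((45/(-204)))) = 1/((-5772)*((45*(-1/204)))) = -1/(5772*(-15/68)) = -1/5772*(-68/15) = 17/21645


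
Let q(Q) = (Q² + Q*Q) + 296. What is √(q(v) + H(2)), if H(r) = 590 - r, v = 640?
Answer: 2*√205021 ≈ 905.58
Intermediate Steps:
q(Q) = 296 + 2*Q² (q(Q) = (Q² + Q²) + 296 = 2*Q² + 296 = 296 + 2*Q²)
√(q(v) + H(2)) = √((296 + 2*640²) + (590 - 1*2)) = √((296 + 2*409600) + (590 - 2)) = √((296 + 819200) + 588) = √(819496 + 588) = √820084 = 2*√205021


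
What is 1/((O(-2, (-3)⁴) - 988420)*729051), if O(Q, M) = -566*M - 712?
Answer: -1/754551745878 ≈ -1.3253e-12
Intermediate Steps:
O(Q, M) = -712 - 566*M
1/((O(-2, (-3)⁴) - 988420)*729051) = 1/((-712 - 566*(-3)⁴) - 988420*729051) = (1/729051)/((-712 - 566*81) - 988420) = (1/729051)/((-712 - 45846) - 988420) = (1/729051)/(-46558 - 988420) = (1/729051)/(-1034978) = -1/1034978*1/729051 = -1/754551745878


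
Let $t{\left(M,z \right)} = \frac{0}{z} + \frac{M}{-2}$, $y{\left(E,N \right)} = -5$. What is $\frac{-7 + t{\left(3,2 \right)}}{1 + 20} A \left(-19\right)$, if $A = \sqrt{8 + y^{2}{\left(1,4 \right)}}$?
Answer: $\frac{323 \sqrt{33}}{42} \approx 44.178$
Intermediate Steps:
$t{\left(M,z \right)} = - \frac{M}{2}$ ($t{\left(M,z \right)} = 0 + M \left(- \frac{1}{2}\right) = 0 - \frac{M}{2} = - \frac{M}{2}$)
$A = \sqrt{33}$ ($A = \sqrt{8 + \left(-5\right)^{2}} = \sqrt{8 + 25} = \sqrt{33} \approx 5.7446$)
$\frac{-7 + t{\left(3,2 \right)}}{1 + 20} A \left(-19\right) = \frac{-7 - \frac{3}{2}}{1 + 20} \sqrt{33} \left(-19\right) = \frac{-7 - \frac{3}{2}}{21} \sqrt{33} \left(-19\right) = \left(- \frac{17}{2}\right) \frac{1}{21} \sqrt{33} \left(-19\right) = - \frac{17 \sqrt{33}}{42} \left(-19\right) = \frac{323 \sqrt{33}}{42}$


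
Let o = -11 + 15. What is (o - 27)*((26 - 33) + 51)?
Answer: -1012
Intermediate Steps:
o = 4
(o - 27)*((26 - 33) + 51) = (4 - 27)*((26 - 33) + 51) = -23*(-7 + 51) = -23*44 = -1012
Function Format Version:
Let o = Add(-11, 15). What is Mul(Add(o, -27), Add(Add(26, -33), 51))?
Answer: -1012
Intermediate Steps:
o = 4
Mul(Add(o, -27), Add(Add(26, -33), 51)) = Mul(Add(4, -27), Add(Add(26, -33), 51)) = Mul(-23, Add(-7, 51)) = Mul(-23, 44) = -1012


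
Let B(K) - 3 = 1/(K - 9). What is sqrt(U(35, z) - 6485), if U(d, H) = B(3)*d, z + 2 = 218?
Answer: I*sqrt(229890)/6 ≈ 79.911*I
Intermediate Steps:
z = 216 (z = -2 + 218 = 216)
B(K) = 3 + 1/(-9 + K) (B(K) = 3 + 1/(K - 9) = 3 + 1/(-9 + K))
U(d, H) = 17*d/6 (U(d, H) = ((-26 + 3*3)/(-9 + 3))*d = ((-26 + 9)/(-6))*d = (-1/6*(-17))*d = 17*d/6)
sqrt(U(35, z) - 6485) = sqrt((17/6)*35 - 6485) = sqrt(595/6 - 6485) = sqrt(-38315/6) = I*sqrt(229890)/6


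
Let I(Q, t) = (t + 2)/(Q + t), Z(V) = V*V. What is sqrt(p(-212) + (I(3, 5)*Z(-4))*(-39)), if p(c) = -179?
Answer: 5*I*sqrt(29) ≈ 26.926*I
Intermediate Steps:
Z(V) = V**2
I(Q, t) = (2 + t)/(Q + t)
sqrt(p(-212) + (I(3, 5)*Z(-4))*(-39)) = sqrt(-179 + (((2 + 5)/(3 + 5))*(-4)**2)*(-39)) = sqrt(-179 + ((7/8)*16)*(-39)) = sqrt(-179 + 14*(-39)) = sqrt(-179 - 546) = sqrt(-725) = 5*I*sqrt(29)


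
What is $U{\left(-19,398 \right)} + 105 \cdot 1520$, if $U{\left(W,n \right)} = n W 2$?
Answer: $144476$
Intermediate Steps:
$U{\left(W,n \right)} = 2 W n$ ($U{\left(W,n \right)} = W n 2 = 2 W n$)
$U{\left(-19,398 \right)} + 105 \cdot 1520 = 2 \left(-19\right) 398 + 105 \cdot 1520 = -15124 + 159600 = 144476$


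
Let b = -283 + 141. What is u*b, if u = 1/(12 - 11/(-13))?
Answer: -1846/167 ≈ -11.054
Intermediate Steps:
b = -142
u = 13/167 (u = 1/(12 - 11*(-1/13)) = 1/(12 + 11/13) = 1/(167/13) = 13/167 ≈ 0.077844)
u*b = (13/167)*(-142) = -1846/167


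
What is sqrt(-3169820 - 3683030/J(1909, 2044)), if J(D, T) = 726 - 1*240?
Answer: 5*I*sqrt(92652933)/27 ≈ 1782.5*I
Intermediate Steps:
J(D, T) = 486 (J(D, T) = 726 - 240 = 486)
sqrt(-3169820 - 3683030/J(1909, 2044)) = sqrt(-3169820 - 3683030/486) = sqrt(-3169820 - 3683030*1/486) = sqrt(-3169820 - 1841515/243) = sqrt(-772107775/243) = 5*I*sqrt(92652933)/27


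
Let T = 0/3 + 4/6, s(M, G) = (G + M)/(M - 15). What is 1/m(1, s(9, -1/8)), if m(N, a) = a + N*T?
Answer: -16/13 ≈ -1.2308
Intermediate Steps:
s(M, G) = (G + M)/(-15 + M)
T = ⅔ (T = 0*(⅓) + 4*(⅙) = 0 + ⅔ = ⅔ ≈ 0.66667)
m(N, a) = a + 2*N/3 (m(N, a) = a + N*(⅔) = a + 2*N/3)
1/m(1, s(9, -1/8)) = 1/((-1/8 + 9)/(-15 + 9) + (⅔)*1) = 1/((-1*⅛ + 9)/(-6) + ⅔) = 1/(-(-⅛ + 9)/6 + ⅔) = 1/(-⅙*71/8 + ⅔) = 1/(-71/48 + ⅔) = 1/(-13/16) = -16/13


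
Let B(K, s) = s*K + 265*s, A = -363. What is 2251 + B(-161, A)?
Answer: -35501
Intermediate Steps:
B(K, s) = 265*s + K*s (B(K, s) = K*s + 265*s = 265*s + K*s)
2251 + B(-161, A) = 2251 - 363*(265 - 161) = 2251 - 363*104 = 2251 - 37752 = -35501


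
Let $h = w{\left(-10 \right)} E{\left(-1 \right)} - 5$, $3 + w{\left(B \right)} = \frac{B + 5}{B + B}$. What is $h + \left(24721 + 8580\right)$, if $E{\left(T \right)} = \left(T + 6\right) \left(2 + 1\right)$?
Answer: $\frac{133019}{4} \approx 33255.0$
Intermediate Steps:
$w{\left(B \right)} = -3 + \frac{5 + B}{2 B}$ ($w{\left(B \right)} = -3 + \frac{B + 5}{B + B} = -3 + \frac{5 + B}{2 B}$)
$E{\left(T \right)} = 18 + 3 T$ ($E{\left(T \right)} = \left(6 + T\right) 3 = 18 + 3 T$)
$h = - \frac{185}{4}$ ($h = \frac{5 \left(1 - -10\right)}{2 \left(-10\right)} \left(18 + 3 \left(-1\right)\right) - 5 = \frac{5}{2} \left(- \frac{1}{10}\right) \left(1 + 10\right) \left(18 - 3\right) - 5 = \frac{5}{2} \left(- \frac{1}{10}\right) 11 \cdot 15 - 5 = \left(- \frac{11}{4}\right) 15 - 5 = - \frac{165}{4} - 5 = - \frac{185}{4} \approx -46.25$)
$h + \left(24721 + 8580\right) = - \frac{185}{4} + \left(24721 + 8580\right) = - \frac{185}{4} + 33301 = \frac{133019}{4}$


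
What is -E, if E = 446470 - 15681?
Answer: -430789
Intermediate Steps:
E = 430789
-E = -1*430789 = -430789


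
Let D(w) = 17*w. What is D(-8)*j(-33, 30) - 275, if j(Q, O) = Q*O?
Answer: 134365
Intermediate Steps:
j(Q, O) = O*Q
D(-8)*j(-33, 30) - 275 = (17*(-8))*(30*(-33)) - 275 = -136*(-990) - 275 = 134640 - 275 = 134365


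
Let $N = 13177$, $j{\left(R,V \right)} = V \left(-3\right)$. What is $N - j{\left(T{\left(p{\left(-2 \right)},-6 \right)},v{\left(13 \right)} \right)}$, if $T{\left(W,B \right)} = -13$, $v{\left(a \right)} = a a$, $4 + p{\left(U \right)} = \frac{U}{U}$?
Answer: $13684$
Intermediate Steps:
$p{\left(U \right)} = -3$ ($p{\left(U \right)} = -4 + \frac{U}{U} = -4 + 1 = -3$)
$v{\left(a \right)} = a^{2}$
$j{\left(R,V \right)} = - 3 V$
$N - j{\left(T{\left(p{\left(-2 \right)},-6 \right)},v{\left(13 \right)} \right)} = 13177 - - 3 \cdot 13^{2} = 13177 - \left(-3\right) 169 = 13177 - -507 = 13177 + 507 = 13684$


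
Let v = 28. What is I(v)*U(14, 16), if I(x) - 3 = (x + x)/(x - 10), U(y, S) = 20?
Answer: 1100/9 ≈ 122.22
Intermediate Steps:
I(x) = 3 + 2*x/(-10 + x) (I(x) = 3 + (x + x)/(x - 10) = 3 + (2*x)/(-10 + x) = 3 + 2*x/(-10 + x))
I(v)*U(14, 16) = (5*(-6 + 28)/(-10 + 28))*20 = (5*22/18)*20 = (5*(1/18)*22)*20 = (55/9)*20 = 1100/9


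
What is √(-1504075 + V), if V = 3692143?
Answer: 2*√547017 ≈ 1479.2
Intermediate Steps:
√(-1504075 + V) = √(-1504075 + 3692143) = √2188068 = 2*√547017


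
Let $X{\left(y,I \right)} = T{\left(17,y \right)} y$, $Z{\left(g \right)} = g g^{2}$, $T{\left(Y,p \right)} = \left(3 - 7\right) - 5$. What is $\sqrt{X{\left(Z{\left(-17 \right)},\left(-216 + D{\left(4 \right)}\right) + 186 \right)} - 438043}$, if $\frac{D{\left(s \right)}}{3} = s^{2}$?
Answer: $i \sqrt{393826} \approx 627.56 i$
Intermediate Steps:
$T{\left(Y,p \right)} = -9$ ($T{\left(Y,p \right)} = \left(3 - 7\right) - 5 = -4 - 5 = -9$)
$Z{\left(g \right)} = g^{3}$
$D{\left(s \right)} = 3 s^{2}$
$X{\left(y,I \right)} = - 9 y$
$\sqrt{X{\left(Z{\left(-17 \right)},\left(-216 + D{\left(4 \right)}\right) + 186 \right)} - 438043} = \sqrt{- 9 \left(-17\right)^{3} - 438043} = \sqrt{\left(-9\right) \left(-4913\right) - 438043} = \sqrt{44217 - 438043} = \sqrt{-393826} = i \sqrt{393826}$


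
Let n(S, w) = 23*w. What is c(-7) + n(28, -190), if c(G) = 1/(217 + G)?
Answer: -917699/210 ≈ -4370.0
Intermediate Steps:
c(-7) + n(28, -190) = 1/(217 - 7) + 23*(-190) = 1/210 - 4370 = -917699/210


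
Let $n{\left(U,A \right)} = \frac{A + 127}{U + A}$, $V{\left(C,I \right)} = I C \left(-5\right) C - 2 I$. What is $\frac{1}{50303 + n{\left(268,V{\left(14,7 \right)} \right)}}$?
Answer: $\frac{2202}{110769455} \approx 1.9879 \cdot 10^{-5}$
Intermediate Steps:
$V{\left(C,I \right)} = - 2 I - 5 I C^{2}$ ($V{\left(C,I \right)} = C I \left(-5\right) C - 2 I = - 5 C I C - 2 I = - 5 I C^{2} - 2 I = - 2 I - 5 I C^{2}$)
$n{\left(U,A \right)} = \frac{127 + A}{A + U}$
$\frac{1}{50303 + n{\left(268,V{\left(14,7 \right)} \right)}} = \frac{1}{50303 + \frac{127 - 7 \left(2 + 5 \cdot 14^{2}\right)}{\left(-1\right) 7 \left(2 + 5 \cdot 14^{2}\right) + 268}} = \frac{1}{50303 + \frac{127 - 7 \left(2 + 5 \cdot 196\right)}{\left(-1\right) 7 \left(2 + 5 \cdot 196\right) + 268}} = \frac{1}{50303 + \frac{127 - 7 \left(2 + 980\right)}{\left(-1\right) 7 \left(2 + 980\right) + 268}} = \frac{1}{50303 + \frac{127 - 7 \cdot 982}{\left(-1\right) 7 \cdot 982 + 268}} = \frac{1}{50303 + \frac{127 - 6874}{-6874 + 268}} = \frac{1}{50303 + \frac{1}{-6606} \left(-6747\right)} = \frac{1}{50303 - - \frac{2249}{2202}} = \frac{1}{50303 + \frac{2249}{2202}} = \frac{1}{\frac{110769455}{2202}} = \frac{2202}{110769455}$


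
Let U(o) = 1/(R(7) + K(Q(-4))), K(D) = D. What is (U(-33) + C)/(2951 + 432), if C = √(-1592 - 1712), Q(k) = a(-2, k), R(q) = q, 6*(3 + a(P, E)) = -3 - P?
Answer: 6/77809 + 2*I*√826/3383 ≈ 7.7112e-5 + 0.016991*I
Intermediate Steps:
a(P, E) = -7/2 - P/6 (a(P, E) = -3 + (-3 - P)/6 = -3 + (-½ - P/6) = -7/2 - P/6)
Q(k) = -19/6 (Q(k) = -7/2 - ⅙*(-2) = -7/2 + ⅓ = -19/6)
U(o) = 6/23 (U(o) = 1/(7 - 19/6) = 1/(23/6) = 6/23)
C = 2*I*√826 (C = √(-3304) = 2*I*√826 ≈ 57.48*I)
(U(-33) + C)/(2951 + 432) = (6/23 + 2*I*√826)/(2951 + 432) = (6/23 + 2*I*√826)/3383 = (6/23 + 2*I*√826)*(1/3383) = 6/77809 + 2*I*√826/3383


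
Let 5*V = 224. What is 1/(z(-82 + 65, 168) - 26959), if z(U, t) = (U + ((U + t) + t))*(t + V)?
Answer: 5/186533 ≈ 2.6805e-5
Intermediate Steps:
V = 224/5 (V = (⅕)*224 = 224/5 ≈ 44.800)
z(U, t) = (224/5 + t)*(2*U + 2*t) (z(U, t) = (U + ((U + t) + t))*(t + 224/5) = (U + (U + 2*t))*(224/5 + t) = (2*U + 2*t)*(224/5 + t) = (224/5 + t)*(2*U + 2*t))
1/(z(-82 + 65, 168) - 26959) = 1/((2*168² + 448*(-82 + 65)/5 + (448/5)*168 + 2*(-82 + 65)*168) - 26959) = 1/((2*28224 + (448/5)*(-17) + 75264/5 + 2*(-17)*168) - 26959) = 1/((56448 - 7616/5 + 75264/5 - 5712) - 26959) = 1/(321328/5 - 26959) = 1/(186533/5) = 5/186533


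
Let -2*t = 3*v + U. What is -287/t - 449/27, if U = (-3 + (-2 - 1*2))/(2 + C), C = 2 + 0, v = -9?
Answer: -113627/3105 ≈ -36.595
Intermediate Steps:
C = 2
U = -7/4 (U = (-3 + (-2 - 1*2))/(2 + 2) = (-3 + (-2 - 2))/4 = (-3 - 4)*(¼) = -7*¼ = -7/4 ≈ -1.7500)
t = 115/8 (t = -(3*(-9) - 7/4)/2 = -(-27 - 7/4)/2 = -½*(-115/4) = 115/8 ≈ 14.375)
-287/t - 449/27 = -287/115/8 - 449/27 = -287*8/115 - 449*1/27 = -2296/115 - 449/27 = -113627/3105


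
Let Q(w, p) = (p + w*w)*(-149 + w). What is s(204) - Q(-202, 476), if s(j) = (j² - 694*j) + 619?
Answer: 14389939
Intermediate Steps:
Q(w, p) = (-149 + w)*(p + w²) (Q(w, p) = (p + w²)*(-149 + w) = (-149 + w)*(p + w²))
s(j) = 619 + j² - 694*j
s(204) - Q(-202, 476) = (619 + 204² - 694*204) - ((-202)³ - 149*476 - 149*(-202)² + 476*(-202)) = (619 + 41616 - 141576) - (-8242408 - 70924 - 149*40804 - 96152) = -99341 - (-8242408 - 70924 - 6079796 - 96152) = -99341 - 1*(-14489280) = -99341 + 14489280 = 14389939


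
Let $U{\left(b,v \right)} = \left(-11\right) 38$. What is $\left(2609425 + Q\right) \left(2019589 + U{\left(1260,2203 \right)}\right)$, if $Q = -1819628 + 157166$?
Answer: $1912080227673$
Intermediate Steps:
$U{\left(b,v \right)} = -418$
$Q = -1662462$
$\left(2609425 + Q\right) \left(2019589 + U{\left(1260,2203 \right)}\right) = \left(2609425 - 1662462\right) \left(2019589 - 418\right) = 946963 \cdot 2019171 = 1912080227673$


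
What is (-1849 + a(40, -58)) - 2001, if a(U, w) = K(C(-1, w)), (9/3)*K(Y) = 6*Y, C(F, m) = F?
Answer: -3852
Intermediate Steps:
K(Y) = 2*Y (K(Y) = (6*Y)/3 = 2*Y)
a(U, w) = -2 (a(U, w) = 2*(-1) = -2)
(-1849 + a(40, -58)) - 2001 = (-1849 - 2) - 2001 = -1851 - 2001 = -3852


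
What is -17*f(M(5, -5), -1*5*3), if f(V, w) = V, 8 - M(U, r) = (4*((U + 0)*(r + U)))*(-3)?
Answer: -136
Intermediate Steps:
M(U, r) = 8 + 12*U*(U + r) (M(U, r) = 8 - 4*((U + 0)*(r + U))*(-3) = 8 - 4*(U*(U + r))*(-3) = 8 - 4*U*(U + r)*(-3) = 8 - (-12)*U*(U + r) = 8 + 12*U*(U + r))
-17*f(M(5, -5), -1*5*3) = -17*(8 + 12*5**2 + 12*5*(-5)) = -17*(8 + 12*25 - 300) = -17*(8 + 300 - 300) = -17*8 = -136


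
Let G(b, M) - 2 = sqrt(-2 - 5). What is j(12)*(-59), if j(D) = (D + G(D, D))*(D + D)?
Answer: -19824 - 1416*I*sqrt(7) ≈ -19824.0 - 3746.4*I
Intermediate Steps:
G(b, M) = 2 + I*sqrt(7) (G(b, M) = 2 + sqrt(-2 - 5) = 2 + sqrt(-7) = 2 + I*sqrt(7))
j(D) = 2*D*(2 + D + I*sqrt(7)) (j(D) = (D + (2 + I*sqrt(7)))*(D + D) = (2 + D + I*sqrt(7))*(2*D) = 2*D*(2 + D + I*sqrt(7)))
j(12)*(-59) = (2*12*(2 + 12 + I*sqrt(7)))*(-59) = (2*12*(14 + I*sqrt(7)))*(-59) = (336 + 24*I*sqrt(7))*(-59) = -19824 - 1416*I*sqrt(7)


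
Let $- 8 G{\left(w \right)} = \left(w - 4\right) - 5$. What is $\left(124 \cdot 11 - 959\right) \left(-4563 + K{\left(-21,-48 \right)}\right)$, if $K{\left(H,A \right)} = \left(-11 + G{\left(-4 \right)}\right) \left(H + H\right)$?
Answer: $- \frac{6754185}{4} \approx -1.6885 \cdot 10^{6}$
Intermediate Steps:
$G{\left(w \right)} = \frac{9}{8} - \frac{w}{8}$ ($G{\left(w \right)} = - \frac{\left(w - 4\right) - 5}{8} = - \frac{\left(-4 + w\right) - 5}{8} = - \frac{-9 + w}{8} = \frac{9}{8} - \frac{w}{8}$)
$K{\left(H,A \right)} = - \frac{75 H}{4}$ ($K{\left(H,A \right)} = \left(-11 + \left(\frac{9}{8} - - \frac{1}{2}\right)\right) \left(H + H\right) = \left(-11 + \left(\frac{9}{8} + \frac{1}{2}\right)\right) 2 H = \left(-11 + \frac{13}{8}\right) 2 H = - \frac{75 \cdot 2 H}{8} = - \frac{75 H}{4}$)
$\left(124 \cdot 11 - 959\right) \left(-4563 + K{\left(-21,-48 \right)}\right) = \left(124 \cdot 11 - 959\right) \left(-4563 - - \frac{1575}{4}\right) = \left(1364 - 959\right) \left(-4563 + \frac{1575}{4}\right) = 405 \left(- \frac{16677}{4}\right) = - \frac{6754185}{4}$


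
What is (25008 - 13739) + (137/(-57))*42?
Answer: 212193/19 ≈ 11168.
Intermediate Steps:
(25008 - 13739) + (137/(-57))*42 = 11269 + (137*(-1/57))*42 = 11269 - 137/57*42 = 11269 - 1918/19 = 212193/19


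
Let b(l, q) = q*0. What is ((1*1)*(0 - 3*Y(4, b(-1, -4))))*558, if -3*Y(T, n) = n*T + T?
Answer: 2232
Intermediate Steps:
b(l, q) = 0
Y(T, n) = -T/3 - T*n/3 (Y(T, n) = -(n*T + T)/3 = -(T*n + T)/3 = -(T + T*n)/3 = -T/3 - T*n/3)
((1*1)*(0 - 3*Y(4, b(-1, -4))))*558 = ((1*1)*(0 - (-1)*4*(1 + 0)))*558 = (1*(0 - (-1)*4))*558 = (1*(0 - 3*(-4/3)))*558 = (1*(0 + 4))*558 = (1*4)*558 = 4*558 = 2232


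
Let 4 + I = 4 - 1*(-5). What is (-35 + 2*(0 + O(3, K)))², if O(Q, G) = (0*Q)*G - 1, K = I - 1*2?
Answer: 1369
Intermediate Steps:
I = 5 (I = -4 + (4 - 1*(-5)) = -4 + (4 + 5) = -4 + 9 = 5)
K = 3 (K = 5 - 1*2 = 5 - 2 = 3)
O(Q, G) = -1 (O(Q, G) = 0*G - 1 = 0 - 1 = -1)
(-35 + 2*(0 + O(3, K)))² = (-35 + 2*(0 - 1))² = (-35 + 2*(-1))² = (-35 - 2)² = (-37)² = 1369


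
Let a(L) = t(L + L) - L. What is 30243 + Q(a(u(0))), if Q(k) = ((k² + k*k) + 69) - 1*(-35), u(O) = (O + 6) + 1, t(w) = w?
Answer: 30445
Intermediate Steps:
u(O) = 7 + O (u(O) = (6 + O) + 1 = 7 + O)
a(L) = L (a(L) = (L + L) - L = 2*L - L = L)
Q(k) = 104 + 2*k² (Q(k) = ((k² + k²) + 69) + 35 = (2*k² + 69) + 35 = (69 + 2*k²) + 35 = 104 + 2*k²)
30243 + Q(a(u(0))) = 30243 + (104 + 2*(7 + 0)²) = 30243 + (104 + 2*7²) = 30243 + (104 + 2*49) = 30243 + (104 + 98) = 30243 + 202 = 30445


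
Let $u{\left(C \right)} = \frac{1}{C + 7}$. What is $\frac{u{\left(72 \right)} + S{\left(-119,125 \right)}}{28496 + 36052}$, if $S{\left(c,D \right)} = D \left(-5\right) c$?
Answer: $\frac{979271}{849882} \approx 1.1522$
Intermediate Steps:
$u{\left(C \right)} = \frac{1}{7 + C}$
$S{\left(c,D \right)} = - 5 D c$
$\frac{u{\left(72 \right)} + S{\left(-119,125 \right)}}{28496 + 36052} = \frac{\frac{1}{7 + 72} - 625 \left(-119\right)}{28496 + 36052} = \frac{\frac{1}{79} + 74375}{64548} = \left(\frac{1}{79} + 74375\right) \frac{1}{64548} = \frac{5875626}{79} \cdot \frac{1}{64548} = \frac{979271}{849882}$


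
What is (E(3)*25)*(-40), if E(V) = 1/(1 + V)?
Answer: -250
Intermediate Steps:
(E(3)*25)*(-40) = (25/(1 + 3))*(-40) = (25/4)*(-40) = -250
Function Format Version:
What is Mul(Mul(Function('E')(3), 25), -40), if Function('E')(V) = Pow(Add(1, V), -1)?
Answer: -250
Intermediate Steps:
Mul(Mul(Function('E')(3), 25), -40) = Mul(Mul(Pow(Add(1, 3), -1), 25), -40) = Mul(Mul(Pow(4, -1), 25), -40) = Mul(Mul(Rational(1, 4), 25), -40) = Mul(Rational(25, 4), -40) = -250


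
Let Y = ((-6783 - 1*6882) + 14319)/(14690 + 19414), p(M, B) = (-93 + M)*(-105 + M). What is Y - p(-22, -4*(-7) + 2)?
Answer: -83014711/5684 ≈ -14605.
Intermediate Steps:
p(M, B) = (-105 + M)*(-93 + M)
Y = 109/5684 (Y = ((-6783 - 6882) + 14319)/34104 = (-13665 + 14319)*(1/34104) = 654*(1/34104) = 109/5684 ≈ 0.019177)
Y - p(-22, -4*(-7) + 2) = 109/5684 - (9765 + (-22)² - 198*(-22)) = 109/5684 - (9765 + 484 + 4356) = 109/5684 - 1*14605 = 109/5684 - 14605 = -83014711/5684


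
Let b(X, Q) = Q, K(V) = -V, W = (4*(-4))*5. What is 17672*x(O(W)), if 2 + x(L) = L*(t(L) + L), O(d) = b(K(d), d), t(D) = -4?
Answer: 118720496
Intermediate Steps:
W = -80 (W = -16*5 = -80)
O(d) = d
x(L) = -2 + L*(-4 + L)
17672*x(O(W)) = 17672*(-2 + (-80)**2 - 4*(-80)) = 17672*(-2 + 6400 + 320) = 17672*6718 = 118720496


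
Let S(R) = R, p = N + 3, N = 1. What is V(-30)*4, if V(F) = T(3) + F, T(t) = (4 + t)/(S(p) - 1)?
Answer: -332/3 ≈ -110.67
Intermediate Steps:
p = 4 (p = 1 + 3 = 4)
T(t) = 4/3 + t/3 (T(t) = (4 + t)/(4 - 1) = (4 + t)/3 = (4 + t)*(⅓) = 4/3 + t/3)
V(F) = 7/3 + F (V(F) = (4/3 + (⅓)*3) + F = (4/3 + 1) + F = 7/3 + F)
V(-30)*4 = (7/3 - 30)*4 = -83/3*4 = -332/3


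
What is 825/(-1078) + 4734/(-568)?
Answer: -126633/13916 ≈ -9.0998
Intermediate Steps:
825/(-1078) + 4734/(-568) = 825*(-1/1078) + 4734*(-1/568) = -75/98 - 2367/284 = -126633/13916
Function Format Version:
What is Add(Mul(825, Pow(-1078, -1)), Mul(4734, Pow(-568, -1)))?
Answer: Rational(-126633, 13916) ≈ -9.0998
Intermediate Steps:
Add(Mul(825, Pow(-1078, -1)), Mul(4734, Pow(-568, -1))) = Add(Mul(825, Rational(-1, 1078)), Mul(4734, Rational(-1, 568))) = Add(Rational(-75, 98), Rational(-2367, 284)) = Rational(-126633, 13916)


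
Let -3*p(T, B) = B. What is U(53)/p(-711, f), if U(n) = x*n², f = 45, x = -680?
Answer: 382024/3 ≈ 1.2734e+5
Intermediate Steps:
p(T, B) = -B/3
U(n) = -680*n²
U(53)/p(-711, f) = (-680*53²)/((-⅓*45)) = -680*2809/(-15) = -1910120*(-1/15) = 382024/3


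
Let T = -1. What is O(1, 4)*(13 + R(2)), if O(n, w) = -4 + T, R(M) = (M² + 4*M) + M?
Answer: -135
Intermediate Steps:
R(M) = M² + 5*M
O(n, w) = -5 (O(n, w) = -4 - 1 = -5)
O(1, 4)*(13 + R(2)) = -5*(13 + 2*(5 + 2)) = -5*(13 + 2*7) = -5*(13 + 14) = -5*27 = -135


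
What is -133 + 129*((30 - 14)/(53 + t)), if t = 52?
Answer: -3967/35 ≈ -113.34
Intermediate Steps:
-133 + 129*((30 - 14)/(53 + t)) = -133 + 129*((30 - 14)/(53 + 52)) = -133 + 129*(16/105) = -133 + 688/35 = -3967/35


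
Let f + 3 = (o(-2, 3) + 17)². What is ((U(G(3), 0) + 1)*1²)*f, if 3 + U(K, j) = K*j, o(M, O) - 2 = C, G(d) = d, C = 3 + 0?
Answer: -962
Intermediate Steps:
C = 3
o(M, O) = 5 (o(M, O) = 2 + 3 = 5)
f = 481 (f = -3 + (5 + 17)² = -3 + 22² = -3 + 484 = 481)
U(K, j) = -3 + K*j
((U(G(3), 0) + 1)*1²)*f = (((-3 + 3*0) + 1)*1²)*481 = (((-3 + 0) + 1)*1)*481 = ((-3 + 1)*1)*481 = -2*1*481 = -2*481 = -962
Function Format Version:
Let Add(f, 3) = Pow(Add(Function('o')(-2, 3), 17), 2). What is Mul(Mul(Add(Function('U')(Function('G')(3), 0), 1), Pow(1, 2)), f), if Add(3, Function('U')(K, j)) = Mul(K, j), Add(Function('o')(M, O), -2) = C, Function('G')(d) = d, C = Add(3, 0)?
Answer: -962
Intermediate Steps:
C = 3
Function('o')(M, O) = 5 (Function('o')(M, O) = Add(2, 3) = 5)
f = 481 (f = Add(-3, Pow(Add(5, 17), 2)) = Add(-3, Pow(22, 2)) = Add(-3, 484) = 481)
Function('U')(K, j) = Add(-3, Mul(K, j))
Mul(Mul(Add(Function('U')(Function('G')(3), 0), 1), Pow(1, 2)), f) = Mul(Mul(Add(Add(-3, Mul(3, 0)), 1), Pow(1, 2)), 481) = Mul(Mul(Add(Add(-3, 0), 1), 1), 481) = Mul(Mul(Add(-3, 1), 1), 481) = Mul(Mul(-2, 1), 481) = Mul(-2, 481) = -962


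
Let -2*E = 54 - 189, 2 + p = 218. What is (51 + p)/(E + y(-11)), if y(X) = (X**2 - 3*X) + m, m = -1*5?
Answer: 534/433 ≈ 1.2333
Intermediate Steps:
p = 216 (p = -2 + 218 = 216)
m = -5
y(X) = -5 + X**2 - 3*X (y(X) = (X**2 - 3*X) - 5 = -5 + X**2 - 3*X)
E = 135/2 (E = -(54 - 189)/2 = -1/2*(-135) = 135/2 ≈ 67.500)
(51 + p)/(E + y(-11)) = (51 + 216)/(135/2 + (-5 + (-11)**2 - 3*(-11))) = 267/(135/2 + (-5 + 121 + 33)) = 267/(135/2 + 149) = 267/(433/2) = 267*(2/433) = 534/433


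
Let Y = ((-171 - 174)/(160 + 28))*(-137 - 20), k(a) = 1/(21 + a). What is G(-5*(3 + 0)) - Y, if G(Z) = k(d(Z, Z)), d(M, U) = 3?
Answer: -324943/1128 ≈ -288.07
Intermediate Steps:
Y = 54165/188 (Y = -345/188*(-157) = 54165/188 ≈ 288.11)
G(Z) = 1/24 (G(Z) = 1/(21 + 3) = 1/24)
G(-5*(3 + 0)) - Y = 1/24 - 1*54165/188 = 1/24 - 54165/188 = -324943/1128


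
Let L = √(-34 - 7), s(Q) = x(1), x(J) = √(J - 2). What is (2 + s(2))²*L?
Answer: √41*(-4 + 3*I) ≈ -25.612 + 19.209*I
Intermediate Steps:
x(J) = √(-2 + J)
s(Q) = I (s(Q) = √(-2 + 1) = √(-1) = I)
L = I*√41 (L = √(-41) = I*√41 ≈ 6.4031*I)
(2 + s(2))²*L = (2 + I)²*(I*√41) = I*√41*(2 + I)²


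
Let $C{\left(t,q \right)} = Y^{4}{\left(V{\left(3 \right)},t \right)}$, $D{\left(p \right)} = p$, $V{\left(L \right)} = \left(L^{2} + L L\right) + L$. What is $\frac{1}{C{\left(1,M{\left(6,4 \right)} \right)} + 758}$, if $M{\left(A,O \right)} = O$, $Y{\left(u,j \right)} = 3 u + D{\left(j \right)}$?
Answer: $\frac{1}{16777974} \approx 5.9602 \cdot 10^{-8}$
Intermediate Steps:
$V{\left(L \right)} = L + 2 L^{2}$ ($V{\left(L \right)} = \left(L^{2} + L^{2}\right) + L = 2 L^{2} + L = L + 2 L^{2}$)
$Y{\left(u,j \right)} = j + 3 u$ ($Y{\left(u,j \right)} = 3 u + j = j + 3 u$)
$C{\left(t,q \right)} = \left(63 + t\right)^{4}$ ($C{\left(t,q \right)} = \left(t + 3 \cdot 3 \left(1 + 2 \cdot 3\right)\right)^{4} = \left(t + 3 \cdot 3 \left(1 + 6\right)\right)^{4} = \left(t + 3 \cdot 3 \cdot 7\right)^{4} = \left(t + 3 \cdot 21\right)^{4} = \left(t + 63\right)^{4} = \left(63 + t\right)^{4}$)
$\frac{1}{C{\left(1,M{\left(6,4 \right)} \right)} + 758} = \frac{1}{\left(63 + 1\right)^{4} + 758} = \frac{1}{64^{4} + 758} = \frac{1}{16777216 + 758} = \frac{1}{16777974}$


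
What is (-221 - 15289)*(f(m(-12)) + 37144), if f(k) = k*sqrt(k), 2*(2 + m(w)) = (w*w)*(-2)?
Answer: -576103440 + 2264460*I*sqrt(146) ≈ -5.761e+8 + 2.7362e+7*I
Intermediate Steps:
m(w) = -2 - w**2 (m(w) = -2 + ((w*w)*(-2))/2 = -2 + (w**2*(-2))/2 = -2 + (-2*w**2)/2 = -2 - w**2)
f(k) = k**(3/2)
(-221 - 15289)*(f(m(-12)) + 37144) = (-221 - 15289)*((-2 - 1*(-12)**2)**(3/2) + 37144) = -15510*((-2 - 1*144)**(3/2) + 37144) = -15510*((-2 - 144)**(3/2) + 37144) = -15510*((-146)**(3/2) + 37144) = -15510*(-146*I*sqrt(146) + 37144) = -15510*(37144 - 146*I*sqrt(146)) = -576103440 + 2264460*I*sqrt(146)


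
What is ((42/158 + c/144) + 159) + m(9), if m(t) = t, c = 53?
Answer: 1918379/11376 ≈ 168.63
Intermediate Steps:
((42/158 + c/144) + 159) + m(9) = ((42/158 + 53/144) + 159) + 9 = ((42*(1/158) + 53*(1/144)) + 159) + 9 = ((21/79 + 53/144) + 159) + 9 = (7211/11376 + 159) + 9 = 1815995/11376 + 9 = 1918379/11376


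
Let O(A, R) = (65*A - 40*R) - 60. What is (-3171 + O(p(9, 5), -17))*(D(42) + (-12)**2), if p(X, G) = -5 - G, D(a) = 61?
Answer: -656205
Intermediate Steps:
O(A, R) = -60 - 40*R + 65*A (O(A, R) = (-40*R + 65*A) - 60 = -60 - 40*R + 65*A)
(-3171 + O(p(9, 5), -17))*(D(42) + (-12)**2) = (-3171 + (-60 - 40*(-17) + 65*(-5 - 1*5)))*(61 + (-12)**2) = (-3171 + (-60 + 680 + 65*(-5 - 5)))*(61 + 144) = (-3171 + (-60 + 680 + 65*(-10)))*205 = (-3171 + (-60 + 680 - 650))*205 = (-3171 - 30)*205 = -3201*205 = -656205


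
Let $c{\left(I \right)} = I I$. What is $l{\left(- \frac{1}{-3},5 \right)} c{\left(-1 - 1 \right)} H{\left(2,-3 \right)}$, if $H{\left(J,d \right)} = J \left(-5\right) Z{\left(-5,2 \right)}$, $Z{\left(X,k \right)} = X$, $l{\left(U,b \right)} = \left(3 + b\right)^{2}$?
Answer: $12800$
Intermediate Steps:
$c{\left(I \right)} = I^{2}$
$H{\left(J,d \right)} = 25 J$ ($H{\left(J,d \right)} = J \left(-5\right) \left(-5\right) = - 5 J \left(-5\right) = 25 J$)
$l{\left(- \frac{1}{-3},5 \right)} c{\left(-1 - 1 \right)} H{\left(2,-3 \right)} = \left(3 + 5\right)^{2} \left(-1 - 1\right)^{2} \cdot 25 \cdot 2 = 8^{2} \left(-1 - 1\right)^{2} \cdot 50 = 64 \left(-2\right)^{2} \cdot 50 = 64 \cdot 4 \cdot 50 = 256 \cdot 50 = 12800$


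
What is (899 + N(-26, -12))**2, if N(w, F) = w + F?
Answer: 741321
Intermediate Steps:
N(w, F) = F + w
(899 + N(-26, -12))**2 = (899 + (-12 - 26))**2 = (899 - 38)**2 = 861**2 = 741321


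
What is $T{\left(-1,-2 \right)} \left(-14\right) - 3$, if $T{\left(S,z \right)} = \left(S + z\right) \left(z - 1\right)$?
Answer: $-129$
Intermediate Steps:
$T{\left(S,z \right)} = \left(-1 + z\right) \left(S + z\right)$ ($T{\left(S,z \right)} = \left(S + z\right) \left(-1 + z\right) = \left(-1 + z\right) \left(S + z\right)$)
$T{\left(-1,-2 \right)} \left(-14\right) - 3 = \left(\left(-2\right)^{2} - -1 - -2 - -2\right) \left(-14\right) - 3 = \left(4 + 1 + 2 + 2\right) \left(-14\right) - 3 = 9 \left(-14\right) - 3 = -126 - 3 = -129$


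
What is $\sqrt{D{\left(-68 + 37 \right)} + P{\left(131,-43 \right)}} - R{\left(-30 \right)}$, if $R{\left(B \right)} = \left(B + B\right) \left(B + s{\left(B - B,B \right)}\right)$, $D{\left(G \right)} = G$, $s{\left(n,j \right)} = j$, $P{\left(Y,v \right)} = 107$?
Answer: $-3600 + 2 \sqrt{19} \approx -3591.3$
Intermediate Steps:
$R{\left(B \right)} = 4 B^{2}$ ($R{\left(B \right)} = \left(B + B\right) \left(B + B\right) = 2 B 2 B = 4 B^{2}$)
$\sqrt{D{\left(-68 + 37 \right)} + P{\left(131,-43 \right)}} - R{\left(-30 \right)} = \sqrt{\left(-68 + 37\right) + 107} - 4 \left(-30\right)^{2} = \sqrt{-31 + 107} - 4 \cdot 900 = \sqrt{76} - 3600 = 2 \sqrt{19} - 3600 = -3600 + 2 \sqrt{19}$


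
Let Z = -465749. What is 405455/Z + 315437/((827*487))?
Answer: -16382128482/187579944001 ≈ -0.087334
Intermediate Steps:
405455/Z + 315437/((827*487)) = 405455/(-465749) + 315437/((827*487)) = 405455*(-1/465749) + 315437/402749 = -405455/465749 + 315437*(1/402749) = -405455/465749 + 315437/402749 = -16382128482/187579944001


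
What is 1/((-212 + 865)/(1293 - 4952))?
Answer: -3659/653 ≈ -5.6034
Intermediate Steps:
1/((-212 + 865)/(1293 - 4952)) = 1/(653/(-3659)) = 1/(653*(-1/3659)) = 1/(-653/3659) = -3659/653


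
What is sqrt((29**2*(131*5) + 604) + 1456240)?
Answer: sqrt(2007699) ≈ 1416.9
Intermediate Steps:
sqrt((29**2*(131*5) + 604) + 1456240) = sqrt((841*655 + 604) + 1456240) = sqrt((550855 + 604) + 1456240) = sqrt(551459 + 1456240) = sqrt(2007699)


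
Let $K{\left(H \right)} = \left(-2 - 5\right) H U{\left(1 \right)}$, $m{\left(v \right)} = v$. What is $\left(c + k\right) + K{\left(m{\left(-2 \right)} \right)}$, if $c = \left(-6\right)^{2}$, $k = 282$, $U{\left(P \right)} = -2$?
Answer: $290$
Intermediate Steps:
$c = 36$
$K{\left(H \right)} = 14 H$ ($K{\left(H \right)} = \left(-2 - 5\right) H \left(-2\right) = - 7 H \left(-2\right) = 14 H$)
$\left(c + k\right) + K{\left(m{\left(-2 \right)} \right)} = \left(36 + 282\right) + 14 \left(-2\right) = 318 - 28 = 290$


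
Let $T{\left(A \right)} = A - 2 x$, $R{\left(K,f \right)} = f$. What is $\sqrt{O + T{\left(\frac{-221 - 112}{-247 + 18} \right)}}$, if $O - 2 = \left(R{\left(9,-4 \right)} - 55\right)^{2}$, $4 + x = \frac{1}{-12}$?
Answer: $\frac{\sqrt{6593635014}}{1374} \approx 59.098$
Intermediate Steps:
$x = - \frac{49}{12}$ ($x = -4 + \frac{1}{-12} = -4 - \frac{1}{12} = - \frac{49}{12} \approx -4.0833$)
$O = 3483$ ($O = 2 + \left(-4 - 55\right)^{2} = 2 + \left(-59\right)^{2} = 2 + 3481 = 3483$)
$T{\left(A \right)} = \frac{49}{6} + A$ ($T{\left(A \right)} = A - - \frac{49}{6} = A + \frac{49}{6} = \frac{49}{6} + A$)
$\sqrt{O + T{\left(\frac{-221 - 112}{-247 + 18} \right)}} = \sqrt{3483 + \left(\frac{49}{6} + \frac{-221 - 112}{-247 + 18}\right)} = \sqrt{3483 + \left(\frac{49}{6} - \frac{333}{-229}\right)} = \sqrt{3483 + \left(\frac{49}{6} - - \frac{333}{229}\right)} = \sqrt{3483 + \left(\frac{49}{6} + \frac{333}{229}\right)} = \sqrt{3483 + \frac{13219}{1374}} = \sqrt{\frac{4798861}{1374}} = \frac{\sqrt{6593635014}}{1374}$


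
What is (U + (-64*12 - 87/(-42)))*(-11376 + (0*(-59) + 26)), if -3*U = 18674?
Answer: 1666208375/21 ≈ 7.9343e+7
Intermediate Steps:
U = -18674/3 (U = -1/3*18674 = -18674/3 ≈ -6224.7)
(U + (-64*12 - 87/(-42)))*(-11376 + (0*(-59) + 26)) = (-18674/3 + (-64*12 - 87/(-42)))*(-11376 + (0*(-59) + 26)) = (-18674/3 + (-768 - 87*(-1/42)))*(-11376 + (0 + 26)) = (-18674/3 + (-768 + 29/14))*(-11376 + 26) = (-18674/3 - 10723/14)*(-11350) = -293605/42*(-11350) = 1666208375/21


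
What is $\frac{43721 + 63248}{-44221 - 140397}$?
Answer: $- \frac{106969}{184618} \approx -0.57941$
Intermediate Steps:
$\frac{43721 + 63248}{-44221 - 140397} = \frac{106969}{-184618} = 106969 \left(- \frac{1}{184618}\right) = - \frac{106969}{184618}$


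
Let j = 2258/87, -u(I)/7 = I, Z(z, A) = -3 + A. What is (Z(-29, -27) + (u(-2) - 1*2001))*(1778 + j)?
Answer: -316556048/87 ≈ -3.6386e+6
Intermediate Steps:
u(I) = -7*I
j = 2258/87 (j = 2258*(1/87) = 2258/87 ≈ 25.954)
(Z(-29, -27) + (u(-2) - 1*2001))*(1778 + j) = ((-3 - 27) + (-7*(-2) - 1*2001))*(1778 + 2258/87) = (-30 + (14 - 2001))*(156944/87) = (-30 - 1987)*(156944/87) = -2017*156944/87 = -316556048/87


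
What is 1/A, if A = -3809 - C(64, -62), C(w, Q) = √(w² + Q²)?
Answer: -3809/14500541 + 2*√1985/14500541 ≈ -0.00025653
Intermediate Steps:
C(w, Q) = √(Q² + w²)
A = -3809 - 2*√1985 (A = -3809 - √((-62)² + 64²) = -3809 - √(3844 + 4096) = -3809 - √7940 = -3809 - 2*√1985 ≈ -3898.1)
1/A = 1/(-3809 - 2*√1985)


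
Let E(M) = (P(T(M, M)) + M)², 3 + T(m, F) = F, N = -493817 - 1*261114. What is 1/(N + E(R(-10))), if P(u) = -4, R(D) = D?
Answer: -1/754735 ≈ -1.3250e-6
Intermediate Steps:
N = -754931 (N = -493817 - 261114 = -754931)
T(m, F) = -3 + F
E(M) = (-4 + M)²
1/(N + E(R(-10))) = 1/(-754931 + (-4 - 10)²) = 1/(-754931 + (-14)²) = 1/(-754931 + 196) = 1/(-754735) = -1/754735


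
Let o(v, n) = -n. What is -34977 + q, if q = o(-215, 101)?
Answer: -35078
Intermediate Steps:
q = -101 (q = -1*101 = -101)
-34977 + q = -34977 - 101 = -35078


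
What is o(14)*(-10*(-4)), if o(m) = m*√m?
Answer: 560*√14 ≈ 2095.3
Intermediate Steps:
o(m) = m^(3/2)
o(14)*(-10*(-4)) = 14^(3/2)*(-10*(-4)) = (14*√14)*40 = 560*√14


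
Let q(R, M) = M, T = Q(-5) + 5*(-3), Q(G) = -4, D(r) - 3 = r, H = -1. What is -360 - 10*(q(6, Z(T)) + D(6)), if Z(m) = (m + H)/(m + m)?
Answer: -8650/19 ≈ -455.26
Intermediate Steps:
D(r) = 3 + r
T = -19 (T = -4 + 5*(-3) = -4 - 15 = -19)
Z(m) = (-1 + m)/(2*m) (Z(m) = (m - 1)/(m + m) = (-1 + m)/((2*m)) = (-1 + m)*(1/(2*m)) = (-1 + m)/(2*m))
-360 - 10*(q(6, Z(T)) + D(6)) = -360 - 10*((1/2)*(-1 - 19)/(-19) + (3 + 6)) = -360 - 10*((1/2)*(-1/19)*(-20) + 9) = -360 - 10*(10/19 + 9) = -360 - 10*181/19 = -360 - 1810/19 = -8650/19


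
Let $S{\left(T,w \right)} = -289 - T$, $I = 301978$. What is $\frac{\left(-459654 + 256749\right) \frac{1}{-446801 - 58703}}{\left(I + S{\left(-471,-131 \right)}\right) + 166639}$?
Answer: $\frac{202905}{236979769696} \approx 8.5621 \cdot 10^{-7}$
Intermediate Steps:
$\frac{\left(-459654 + 256749\right) \frac{1}{-446801 - 58703}}{\left(I + S{\left(-471,-131 \right)}\right) + 166639} = \frac{\left(-459654 + 256749\right) \frac{1}{-446801 - 58703}}{\left(301978 - -182\right) + 166639} = \frac{\left(-202905\right) \frac{1}{-505504}}{\left(301978 + \left(-289 + 471\right)\right) + 166639} = \frac{\left(-202905\right) \left(- \frac{1}{505504}\right)}{\left(301978 + 182\right) + 166639} = \frac{202905}{505504 \left(302160 + 166639\right)} = \frac{202905}{505504 \cdot 468799} = \frac{202905}{505504} \cdot \frac{1}{468799} = \frac{202905}{236979769696}$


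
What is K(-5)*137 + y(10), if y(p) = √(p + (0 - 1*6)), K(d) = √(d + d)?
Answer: 2 + 137*I*√10 ≈ 2.0 + 433.23*I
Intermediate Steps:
K(d) = √2*√d (K(d) = √(2*d) = √2*√d)
y(p) = √(-6 + p) (y(p) = √(p + (0 - 6)) = √(p - 6) = √(-6 + p))
K(-5)*137 + y(10) = (√2*√(-5))*137 + √(-6 + 10) = (√2*(I*√5))*137 + √4 = (I*√10)*137 + 2 = 137*I*√10 + 2 = 2 + 137*I*√10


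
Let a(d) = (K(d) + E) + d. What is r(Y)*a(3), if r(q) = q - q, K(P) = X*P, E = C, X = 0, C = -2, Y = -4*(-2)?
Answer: 0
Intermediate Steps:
Y = 8
E = -2
K(P) = 0 (K(P) = 0*P = 0)
a(d) = -2 + d (a(d) = (0 - 2) + d = -2 + d)
r(q) = 0
r(Y)*a(3) = 0*(-2 + 3) = 0*1 = 0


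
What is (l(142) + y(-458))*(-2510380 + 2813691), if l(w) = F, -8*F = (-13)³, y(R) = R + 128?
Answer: -134366773/8 ≈ -1.6796e+7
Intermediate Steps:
y(R) = 128 + R
F = 2197/8 (F = -⅛*(-13)³ = -⅛*(-2197) = 2197/8 ≈ 274.63)
l(w) = 2197/8
(l(142) + y(-458))*(-2510380 + 2813691) = (2197/8 + (128 - 458))*(-2510380 + 2813691) = (2197/8 - 330)*303311 = -443/8*303311 = -134366773/8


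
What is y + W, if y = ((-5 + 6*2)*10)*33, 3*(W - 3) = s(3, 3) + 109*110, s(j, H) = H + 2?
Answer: 18934/3 ≈ 6311.3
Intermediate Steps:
s(j, H) = 2 + H
W = 12004/3 (W = 3 + ((2 + 3) + 109*110)/3 = 3 + (5 + 11990)/3 = 3 + (1/3)*11995 = 3 + 11995/3 = 12004/3 ≈ 4001.3)
y = 2310 (y = ((-5 + 12)*10)*33 = (7*10)*33 = 70*33 = 2310)
y + W = 2310 + 12004/3 = 18934/3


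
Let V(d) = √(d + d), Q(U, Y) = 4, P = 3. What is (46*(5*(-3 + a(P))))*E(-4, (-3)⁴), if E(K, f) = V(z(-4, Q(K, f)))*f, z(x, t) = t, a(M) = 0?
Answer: -111780*√2 ≈ -1.5808e+5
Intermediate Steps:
V(d) = √2*√d (V(d) = √(2*d) = √2*√d)
E(K, f) = 2*f*√2 (E(K, f) = (√2*√4)*f = (√2*2)*f = (2*√2)*f = 2*f*√2)
(46*(5*(-3 + a(P))))*E(-4, (-3)⁴) = (46*(5*(-3 + 0)))*(2*(-3)⁴*√2) = (46*(5*(-3)))*(2*81*√2) = (46*(-15))*(162*√2) = -111780*√2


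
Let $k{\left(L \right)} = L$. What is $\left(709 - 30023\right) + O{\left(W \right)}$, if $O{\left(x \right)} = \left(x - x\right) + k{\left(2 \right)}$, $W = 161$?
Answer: $-29312$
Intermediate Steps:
$O{\left(x \right)} = 2$ ($O{\left(x \right)} = \left(x - x\right) + 2 = 0 + 2 = 2$)
$\left(709 - 30023\right) + O{\left(W \right)} = \left(709 - 30023\right) + 2 = -29314 + 2 = -29312$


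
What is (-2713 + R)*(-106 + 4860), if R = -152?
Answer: -13620210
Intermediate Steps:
(-2713 + R)*(-106 + 4860) = (-2713 - 152)*(-106 + 4860) = -2865*4754 = -13620210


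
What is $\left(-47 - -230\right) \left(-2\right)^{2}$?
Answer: $732$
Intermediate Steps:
$\left(-47 - -230\right) \left(-2\right)^{2} = \left(-47 + 230\right) 4 = 183 \cdot 4 = 732$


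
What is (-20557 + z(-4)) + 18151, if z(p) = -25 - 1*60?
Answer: -2491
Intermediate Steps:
z(p) = -85 (z(p) = -25 - 60 = -85)
(-20557 + z(-4)) + 18151 = (-20557 - 85) + 18151 = -20642 + 18151 = -2491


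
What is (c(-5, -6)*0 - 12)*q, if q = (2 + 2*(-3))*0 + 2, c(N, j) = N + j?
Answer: -24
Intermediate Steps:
q = 2 (q = (2 - 6)*0 + 2 = -4*0 + 2 = 0 + 2 = 2)
(c(-5, -6)*0 - 12)*q = ((-5 - 6)*0 - 12)*2 = (-11*0 - 12)*2 = (0 - 12)*2 = -12*2 = -24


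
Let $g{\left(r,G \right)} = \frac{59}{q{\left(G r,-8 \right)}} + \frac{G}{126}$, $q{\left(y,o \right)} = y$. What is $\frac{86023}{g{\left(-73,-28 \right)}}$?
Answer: $- \frac{1582479108}{3557} \approx -4.4489 \cdot 10^{5}$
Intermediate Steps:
$g{\left(r,G \right)} = \frac{G}{126} + \frac{59}{G r}$ ($g{\left(r,G \right)} = \frac{59}{G r} + \frac{G}{126} = \frac{G}{126} + \frac{59}{G r}$)
$\frac{86023}{g{\left(-73,-28 \right)}} = \frac{86023}{\frac{1}{126} \left(-28\right) + \frac{59}{\left(-28\right) \left(-73\right)}} = \frac{86023}{- \frac{2}{9} + 59 \left(- \frac{1}{28}\right) \left(- \frac{1}{73}\right)} = \frac{86023}{- \frac{2}{9} + \frac{59}{2044}} = \frac{86023}{- \frac{3557}{18396}} = 86023 \left(- \frac{18396}{3557}\right) = - \frac{1582479108}{3557}$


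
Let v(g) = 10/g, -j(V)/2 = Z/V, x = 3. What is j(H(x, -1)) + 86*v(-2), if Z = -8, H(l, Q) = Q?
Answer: -446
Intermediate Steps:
j(V) = 16/V (j(V) = -(-16)/V = 16/V)
j(H(x, -1)) + 86*v(-2) = 16/(-1) + 86*(10/(-2)) = 16*(-1) + 86*(10*(-½)) = -16 + 86*(-5) = -16 - 430 = -446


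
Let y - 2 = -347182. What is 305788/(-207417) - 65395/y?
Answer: -2645698375/2057458116 ≈ -1.2859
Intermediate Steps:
y = -347180 (y = 2 - 347182 = -347180)
305788/(-207417) - 65395/y = 305788/(-207417) - 65395/(-347180) = 305788*(-1/207417) - 65395*(-1/347180) = -43684/29631 + 13079/69436 = -2645698375/2057458116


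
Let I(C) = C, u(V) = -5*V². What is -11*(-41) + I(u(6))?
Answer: 271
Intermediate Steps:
-11*(-41) + I(u(6)) = -11*(-41) - 5*6² = 451 - 5*36 = 451 - 180 = 271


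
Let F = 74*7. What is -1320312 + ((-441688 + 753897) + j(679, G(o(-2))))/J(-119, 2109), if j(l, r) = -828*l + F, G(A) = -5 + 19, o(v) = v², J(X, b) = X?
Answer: -156867643/119 ≈ -1.3182e+6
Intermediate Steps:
F = 518
G(A) = 14
j(l, r) = 518 - 828*l (j(l, r) = -828*l + 518 = 518 - 828*l)
-1320312 + ((-441688 + 753897) + j(679, G(o(-2))))/J(-119, 2109) = -1320312 + ((-441688 + 753897) + (518 - 828*679))/(-119) = -1320312 + (312209 + (518 - 562212))*(-1/119) = -1320312 + (312209 - 561694)*(-1/119) = -1320312 - 249485*(-1/119) = -1320312 + 249485/119 = -156867643/119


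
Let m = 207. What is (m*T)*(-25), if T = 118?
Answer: -610650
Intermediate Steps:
(m*T)*(-25) = (207*118)*(-25) = 24426*(-25) = -610650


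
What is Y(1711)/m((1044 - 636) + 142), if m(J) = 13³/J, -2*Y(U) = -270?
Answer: 74250/2197 ≈ 33.796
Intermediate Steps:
Y(U) = 135 (Y(U) = -½*(-270) = 135)
m(J) = 2197/J
Y(1711)/m((1044 - 636) + 142) = 135/((2197/((1044 - 636) + 142))) = 135/((2197/(408 + 142))) = 135/((2197/550)) = 135/((2197*(1/550))) = 135/(2197/550) = 135*(550/2197) = 74250/2197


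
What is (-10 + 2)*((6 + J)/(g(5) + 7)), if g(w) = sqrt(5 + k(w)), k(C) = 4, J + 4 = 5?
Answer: -28/5 ≈ -5.6000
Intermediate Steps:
J = 1 (J = -4 + 5 = 1)
g(w) = 3 (g(w) = sqrt(5 + 4) = sqrt(9) = 3)
(-10 + 2)*((6 + J)/(g(5) + 7)) = (-10 + 2)*((6 + 1)/(3 + 7)) = -56/10 = -8*7/10 = -28/5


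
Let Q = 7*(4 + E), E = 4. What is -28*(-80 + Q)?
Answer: 672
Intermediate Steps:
Q = 56 (Q = 7*(4 + 4) = 7*8 = 56)
-28*(-80 + Q) = -28*(-80 + 56) = -28*(-24) = 672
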